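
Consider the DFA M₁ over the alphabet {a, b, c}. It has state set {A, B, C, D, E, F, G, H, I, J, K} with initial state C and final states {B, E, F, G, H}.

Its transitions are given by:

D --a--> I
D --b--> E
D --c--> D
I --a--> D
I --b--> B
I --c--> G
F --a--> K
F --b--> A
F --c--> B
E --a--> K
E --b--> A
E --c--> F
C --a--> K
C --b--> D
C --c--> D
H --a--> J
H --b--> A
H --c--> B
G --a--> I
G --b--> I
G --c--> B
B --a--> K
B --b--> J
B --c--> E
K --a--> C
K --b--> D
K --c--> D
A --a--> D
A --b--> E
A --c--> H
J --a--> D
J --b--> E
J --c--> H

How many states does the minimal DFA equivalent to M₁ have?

P0 = {B,E,F,G,H} | {A,C,D,I,J,K}.
On input b, block {A,C,D,I,J,K} splits into {A,D,I,J} and {C,K}.
On input a, block {B,E,F,G,H} splits into {B,E,F} and {G,H}.
Split {A,D,I,J} by δ(·,c) → {A,I,J} and {D}.
No further refinement is possible. Final partition (5 blocks): {B,E,F} | {A,I,J} | {C,K} | {G,H} | {D}.

5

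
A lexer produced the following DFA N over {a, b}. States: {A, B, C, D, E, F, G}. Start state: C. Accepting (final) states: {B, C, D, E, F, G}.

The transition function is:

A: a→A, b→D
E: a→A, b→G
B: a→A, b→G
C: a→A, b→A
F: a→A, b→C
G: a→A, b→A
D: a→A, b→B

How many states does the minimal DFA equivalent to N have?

States {E,F} cannot be reached from the start state, so discard them.
Initial partition by acceptance: {B,C,D,G} | {A}.
Split {B,C,D,G} by δ(·,b) → {B,D} and {C,G}.
Split {B,D} by δ(·,b) → {B} and {D}.
Stable partition: {B} | {A} | {C,G} | {D} — 4 equivalence classes.

4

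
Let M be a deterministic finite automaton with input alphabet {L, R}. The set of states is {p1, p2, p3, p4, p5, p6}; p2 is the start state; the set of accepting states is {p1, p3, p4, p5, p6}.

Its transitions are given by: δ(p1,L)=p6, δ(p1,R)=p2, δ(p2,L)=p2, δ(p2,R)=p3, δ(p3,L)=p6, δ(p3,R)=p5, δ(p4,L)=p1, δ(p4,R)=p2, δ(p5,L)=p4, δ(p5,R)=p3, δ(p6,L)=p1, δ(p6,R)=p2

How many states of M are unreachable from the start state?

Every one of the 6 states is reachable from p2.

0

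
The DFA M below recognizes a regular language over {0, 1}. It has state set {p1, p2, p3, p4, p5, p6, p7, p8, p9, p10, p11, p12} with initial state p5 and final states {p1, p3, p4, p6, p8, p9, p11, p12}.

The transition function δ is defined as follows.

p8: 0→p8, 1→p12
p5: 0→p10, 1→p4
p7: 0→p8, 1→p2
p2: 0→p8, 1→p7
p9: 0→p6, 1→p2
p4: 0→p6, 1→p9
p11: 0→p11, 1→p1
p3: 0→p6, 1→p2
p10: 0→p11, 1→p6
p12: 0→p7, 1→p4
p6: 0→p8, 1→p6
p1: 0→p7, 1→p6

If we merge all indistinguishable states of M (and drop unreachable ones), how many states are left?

Reachable states from the start: {p1,p2,p4,p5,p6,p7,p8,p9,p10,p11,p12}. Unreachable: {p3} — drop them.
P0 = {p1,p4,p6,p8,p9,p11,p12} | {p2,p5,p7,p10}.
Refine {p1,p4,p6,p8,p9,p11,p12} on symbol 0: members go to different blocks, giving {p4,p6,p8,p9,p11} and {p1,p12}.
Split {p4,p6,p8,p9,p11} by δ(·,1) → {p4,p6} and {p8,p11} and {p9}.
On input 0, block {p4,p6} splits into {p4} and {p6}.
Refine {p2,p5,p7,p10} on symbol 0: members go to different blocks, giving {p2,p7,p10} and {p5}.
Refine {p2,p7,p10} on symbol 1: members go to different blocks, giving {p2,p7} and {p10}.
Split {p1,p12} by δ(·,1) → {p1} and {p12}.
Split {p8,p11} by δ(·,1) → {p8} and {p11}.
Stable partition: {p4} | {p2,p7} | {p1} | {p8} | {p9} | {p6} | {p5} | {p10} | {p12} | {p11} — 10 equivalence classes.

10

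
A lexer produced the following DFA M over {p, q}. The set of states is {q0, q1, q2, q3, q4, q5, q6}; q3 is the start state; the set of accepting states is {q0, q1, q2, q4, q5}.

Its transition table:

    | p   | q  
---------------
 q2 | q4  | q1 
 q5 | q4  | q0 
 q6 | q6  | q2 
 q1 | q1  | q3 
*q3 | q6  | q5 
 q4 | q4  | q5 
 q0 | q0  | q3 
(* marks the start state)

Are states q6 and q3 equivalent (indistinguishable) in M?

All states are reachable from the start state.
Start with accepting vs non-accepting: {q0,q1,q2,q4,q5} | {q3,q6}.
On input q, block {q0,q1,q2,q4,q5} splits into {q2,q4,q5} and {q0,q1}.
On input q, block {q2,q4,q5} splits into {q2,q5} and {q4}.
No further refinement is possible. Final partition (4 blocks): {q2,q5} | {q3,q6} | {q0,q1} | {q4}.
q6 and q3 lie in the same block of the stable partition, so they are equivalent — no string distinguishes them.

Yes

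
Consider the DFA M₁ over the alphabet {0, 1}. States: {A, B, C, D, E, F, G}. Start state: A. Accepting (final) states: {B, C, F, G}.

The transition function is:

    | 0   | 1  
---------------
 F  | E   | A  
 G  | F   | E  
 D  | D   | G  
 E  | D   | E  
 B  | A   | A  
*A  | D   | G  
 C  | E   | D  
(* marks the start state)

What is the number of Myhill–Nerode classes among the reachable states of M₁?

First remove the unreachable states {B,C}; 5 states remain.
Start with accepting vs non-accepting: {F,G} | {A,D,E}.
Refine {F,G} on symbol 0: members go to different blocks, giving {F} and {G}.
On input 1, block {A,D,E} splits into {A,D} and {E}.
No further refinement is possible. Final partition (4 blocks): {F} | {A,D} | {G} | {E}.

4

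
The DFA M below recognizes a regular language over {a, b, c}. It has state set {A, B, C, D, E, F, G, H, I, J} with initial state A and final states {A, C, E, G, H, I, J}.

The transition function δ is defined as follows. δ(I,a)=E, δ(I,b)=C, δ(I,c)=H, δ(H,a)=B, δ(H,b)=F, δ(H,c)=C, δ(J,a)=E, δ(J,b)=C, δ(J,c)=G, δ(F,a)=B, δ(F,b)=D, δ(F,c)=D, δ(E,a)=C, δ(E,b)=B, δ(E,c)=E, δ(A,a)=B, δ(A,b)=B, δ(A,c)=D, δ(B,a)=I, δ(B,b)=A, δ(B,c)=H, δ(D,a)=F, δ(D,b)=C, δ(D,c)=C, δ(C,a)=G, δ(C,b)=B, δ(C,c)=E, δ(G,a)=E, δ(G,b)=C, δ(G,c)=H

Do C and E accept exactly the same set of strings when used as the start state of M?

Reachable states from the start: {A,B,C,D,E,F,G,H,I}. Unreachable: {J} — drop them.
P0 = {A,C,E,G,H,I} | {B,D,F}.
Split {A,C,E,G,H,I} by δ(·,a) → {C,E,G,I} and {A,H}.
Split {C,E,G,I} by δ(·,b) → {C,E} and {G,I}.
Split {C,E} by δ(·,a) → {C} and {E}.
Split {B,D,F} by δ(·,a) → {D,F} and {B}.
Refine {D,F} on symbol a: members go to different blocks, giving {D} and {F}.
Split {A,H} by δ(·,b) → {A} and {H}.
The partition is now stable with 8 blocks: {C} | {D} | {A} | {G,I} | {E} | {B} | {F} | {H}.
C and E end up in different blocks, so they are distinguishable. For instance, the string 'ab' is accepted from only C.

No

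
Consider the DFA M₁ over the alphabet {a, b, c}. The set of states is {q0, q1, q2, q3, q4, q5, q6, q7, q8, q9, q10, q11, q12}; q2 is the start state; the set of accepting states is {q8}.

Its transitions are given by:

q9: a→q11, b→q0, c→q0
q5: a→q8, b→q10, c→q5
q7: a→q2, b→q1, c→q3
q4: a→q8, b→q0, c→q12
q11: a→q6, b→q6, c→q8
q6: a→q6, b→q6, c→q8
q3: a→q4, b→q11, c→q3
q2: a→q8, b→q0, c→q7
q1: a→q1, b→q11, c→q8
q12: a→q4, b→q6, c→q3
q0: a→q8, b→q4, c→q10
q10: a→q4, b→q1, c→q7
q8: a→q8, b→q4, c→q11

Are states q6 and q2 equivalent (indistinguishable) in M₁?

First remove the unreachable states {q5,q9}; 11 states remain.
Start with accepting vs non-accepting: {q8} | {q0,q1,q2,q3,q4,q6,q7,q10,q11,q12}.
Split {q0,q1,q2,q3,q4,q6,q7,q10,q11,q12} by δ(·,a) → {q1,q3,q6,q7,q10,q11,q12} and {q0,q2,q4}.
Refine {q1,q3,q6,q7,q10,q11,q12} on symbol a: members go to different blocks, giving {q3,q7,q10,q12} and {q1,q6,q11}.
The partition is now stable with 4 blocks: {q8} | {q3,q7,q10,q12} | {q0,q2,q4} | {q1,q6,q11}.
q6 and q2 end up in different blocks, so they are distinguishable. For instance, the string 'a' is accepted from only q2.

No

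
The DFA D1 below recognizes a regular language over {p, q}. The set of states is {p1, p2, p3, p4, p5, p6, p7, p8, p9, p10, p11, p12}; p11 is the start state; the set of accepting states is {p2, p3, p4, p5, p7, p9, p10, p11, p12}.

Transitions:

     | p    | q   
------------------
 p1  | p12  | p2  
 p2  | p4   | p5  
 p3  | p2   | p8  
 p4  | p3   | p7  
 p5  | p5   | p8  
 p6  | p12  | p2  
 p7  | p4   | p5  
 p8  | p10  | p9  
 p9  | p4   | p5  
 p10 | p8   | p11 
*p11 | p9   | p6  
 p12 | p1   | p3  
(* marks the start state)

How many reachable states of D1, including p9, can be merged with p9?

3

All states are reachable from the start state.
Initial partition by acceptance: {p2,p3,p4,p5,p7,p9,p10,p11,p12} | {p1,p6,p8}.
On input p, block {p2,p3,p4,p5,p7,p9,p10,p11,p12} splits into {p2,p3,p4,p5,p7,p9,p11} and {p10,p12}.
Split {p2,p3,p4,p5,p7,p9,p11} by δ(·,q) → {p2,p4,p7,p9} and {p3,p5,p11}.
Refine {p2,p4,p7,p9} on symbol p: members go to different blocks, giving {p2,p7,p9} and {p4}.
On input p, block {p3,p5,p11} splits into {p3,p11} and {p5}.
No further refinement is possible. Final partition (6 blocks): {p2,p7,p9} | {p1,p6,p8} | {p10,p12} | {p3,p11} | {p4} | {p5}.
State p9 belongs to the block {p2,p7,p9}, which has 3 states.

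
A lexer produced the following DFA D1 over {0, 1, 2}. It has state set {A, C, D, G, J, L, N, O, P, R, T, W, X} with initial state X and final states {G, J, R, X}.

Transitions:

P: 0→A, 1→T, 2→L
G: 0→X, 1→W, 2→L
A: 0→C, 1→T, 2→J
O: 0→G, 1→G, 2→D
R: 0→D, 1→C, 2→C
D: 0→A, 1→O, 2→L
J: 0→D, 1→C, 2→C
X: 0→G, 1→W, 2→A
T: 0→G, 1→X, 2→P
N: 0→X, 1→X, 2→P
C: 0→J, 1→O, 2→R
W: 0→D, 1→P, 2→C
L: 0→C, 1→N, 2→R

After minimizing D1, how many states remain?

All states are reachable from the start state.
Start with accepting vs non-accepting: {G,J,R,X} | {A,C,D,L,N,O,P,T,W}.
On input 0, block {G,J,R,X} splits into {J,R} and {G,X}.
Split {A,C,D,L,N,O,P,T,W} by δ(·,0) → {A,D,L,P,W} and {N,O,T} and {C}.
On input 0, block {A,D,L,P,W} splits into {D,P,W} and {A,L}.
Refine {D,P,W} on symbol 0: members go to different blocks, giving {D,P} and {W}.
The partition is now stable with 7 blocks: {J,R} | {D,P} | {G,X} | {N,O,T} | {C} | {A,L} | {W}.

7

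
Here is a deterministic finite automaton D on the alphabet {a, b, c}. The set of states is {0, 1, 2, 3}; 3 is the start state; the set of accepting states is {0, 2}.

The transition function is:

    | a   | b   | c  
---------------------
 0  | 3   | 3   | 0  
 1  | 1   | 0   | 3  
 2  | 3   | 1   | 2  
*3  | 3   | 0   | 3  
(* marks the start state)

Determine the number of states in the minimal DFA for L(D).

States {1,2} cannot be reached from the start state, so discard them.
Initial partition by acceptance: {0} | {3}.
Stable partition: {0} | {3} — 2 equivalence classes.

2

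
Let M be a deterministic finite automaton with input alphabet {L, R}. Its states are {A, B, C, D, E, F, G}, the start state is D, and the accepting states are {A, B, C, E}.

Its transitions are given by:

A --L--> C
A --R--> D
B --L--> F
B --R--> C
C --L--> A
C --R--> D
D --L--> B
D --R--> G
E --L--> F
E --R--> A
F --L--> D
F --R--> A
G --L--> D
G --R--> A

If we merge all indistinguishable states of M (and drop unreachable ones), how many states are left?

4

First remove the unreachable states {E}; 6 states remain.
P0 = {A,B,C} | {D,F,G}.
Split {A,B,C} by δ(·,L) → {A,C} and {B}.
Split {D,F,G} by δ(·,L) → {F,G} and {D}.
The partition is now stable with 4 blocks: {A,C} | {F,G} | {B} | {D}.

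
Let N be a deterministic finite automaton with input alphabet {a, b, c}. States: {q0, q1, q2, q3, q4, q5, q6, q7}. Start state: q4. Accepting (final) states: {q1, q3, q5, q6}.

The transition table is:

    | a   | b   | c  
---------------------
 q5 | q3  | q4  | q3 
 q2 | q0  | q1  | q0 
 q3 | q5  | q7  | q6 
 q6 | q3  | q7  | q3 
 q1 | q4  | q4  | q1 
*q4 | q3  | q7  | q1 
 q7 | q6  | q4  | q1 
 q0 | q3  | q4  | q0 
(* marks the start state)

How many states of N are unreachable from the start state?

2

BFS from q4 reaches {q1, q3, q4, q5, q6, q7}; the 2 state(s) q0, q2 are never visited.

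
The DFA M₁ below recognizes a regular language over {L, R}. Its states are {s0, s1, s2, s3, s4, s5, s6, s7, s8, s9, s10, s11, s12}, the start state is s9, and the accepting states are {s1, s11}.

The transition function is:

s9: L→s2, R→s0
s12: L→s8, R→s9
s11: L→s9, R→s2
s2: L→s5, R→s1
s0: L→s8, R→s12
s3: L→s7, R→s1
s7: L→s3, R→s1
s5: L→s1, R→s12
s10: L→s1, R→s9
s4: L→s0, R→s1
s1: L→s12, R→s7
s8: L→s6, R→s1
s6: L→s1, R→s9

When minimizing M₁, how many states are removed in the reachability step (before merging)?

3

Starting at s9 and following transitions, the reachable set is {s0, s1, s2, s3, s5, s6, s7, s8, s9, s12}. That leaves s4, s10, s11 unreachable — 3 in total.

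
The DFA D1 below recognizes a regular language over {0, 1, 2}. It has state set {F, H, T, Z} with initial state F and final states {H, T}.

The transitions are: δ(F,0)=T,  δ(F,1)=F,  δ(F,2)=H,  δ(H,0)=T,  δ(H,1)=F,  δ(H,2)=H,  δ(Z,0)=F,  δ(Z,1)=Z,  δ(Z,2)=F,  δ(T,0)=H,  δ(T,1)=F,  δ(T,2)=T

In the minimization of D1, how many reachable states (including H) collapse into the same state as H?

2

States {Z} cannot be reached from the start state, so discard them.
Start with accepting vs non-accepting: {H,T} | {F}.
No further refinement is possible. Final partition (2 blocks): {H,T} | {F}.
State H belongs to the block {H,T}, which has 2 states.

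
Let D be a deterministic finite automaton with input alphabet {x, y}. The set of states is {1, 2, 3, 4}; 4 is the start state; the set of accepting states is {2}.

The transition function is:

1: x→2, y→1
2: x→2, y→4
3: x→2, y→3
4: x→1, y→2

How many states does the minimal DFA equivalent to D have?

3

States {3} cannot be reached from the start state, so discard them.
Start with accepting vs non-accepting: {2} | {1,4}.
Split {1,4} by δ(·,x) → {1} and {4}.
Stable partition: {2} | {1} | {4} — 3 equivalence classes.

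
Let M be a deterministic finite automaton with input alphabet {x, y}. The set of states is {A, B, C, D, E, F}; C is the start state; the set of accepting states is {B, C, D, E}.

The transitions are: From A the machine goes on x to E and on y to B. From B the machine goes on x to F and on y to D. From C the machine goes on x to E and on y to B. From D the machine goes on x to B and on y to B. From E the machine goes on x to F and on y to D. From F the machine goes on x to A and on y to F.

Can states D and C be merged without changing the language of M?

Yes

Every state is reachable, so we keep all 6.
P0 = {B,C,D,E} | {A,F}.
Refine {B,C,D,E} on symbol x: members go to different blocks, giving {B,E} and {C,D}.
On input x, block {A,F} splits into {A} and {F}.
No further refinement is possible. Final partition (4 blocks): {B,E} | {A} | {C,D} | {F}.
D and C lie in the same block of the stable partition, so they are equivalent — no string distinguishes them.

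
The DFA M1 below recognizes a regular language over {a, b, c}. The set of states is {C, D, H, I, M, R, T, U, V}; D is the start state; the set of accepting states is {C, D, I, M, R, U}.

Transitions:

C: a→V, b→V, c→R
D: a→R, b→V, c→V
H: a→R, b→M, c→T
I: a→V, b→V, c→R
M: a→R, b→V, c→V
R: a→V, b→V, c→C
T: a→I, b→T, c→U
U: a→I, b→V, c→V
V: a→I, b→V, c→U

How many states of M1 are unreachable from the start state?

No path from D leads to H, M, T; the other 6 states are all reachable.

3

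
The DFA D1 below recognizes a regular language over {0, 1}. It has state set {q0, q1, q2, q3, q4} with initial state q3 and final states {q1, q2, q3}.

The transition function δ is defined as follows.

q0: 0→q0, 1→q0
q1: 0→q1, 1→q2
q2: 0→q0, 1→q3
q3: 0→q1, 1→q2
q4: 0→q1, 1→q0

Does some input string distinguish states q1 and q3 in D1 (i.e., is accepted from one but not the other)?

No

Reachable states from the start: {q0,q1,q2,q3}. Unreachable: {q4} — drop them.
Start with accepting vs non-accepting: {q1,q2,q3} | {q0}.
Refine {q1,q2,q3} on symbol 0: members go to different blocks, giving {q1,q3} and {q2}.
Stable partition: {q1,q3} | {q0} | {q2} — 3 equivalence classes.
q1 and q3 lie in the same block of the stable partition, so they are equivalent — no string distinguishes them.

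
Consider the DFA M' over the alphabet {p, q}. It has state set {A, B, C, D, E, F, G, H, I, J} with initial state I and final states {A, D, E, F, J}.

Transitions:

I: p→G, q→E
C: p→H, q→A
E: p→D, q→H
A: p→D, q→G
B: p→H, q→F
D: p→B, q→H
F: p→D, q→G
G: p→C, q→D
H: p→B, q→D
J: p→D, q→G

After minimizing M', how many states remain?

First remove the unreachable states {J}; 9 states remain.
P0 = {A,D,E,F} | {B,C,G,H,I}.
Split {A,D,E,F} by δ(·,p) → {A,E,F} and {D}.
Split {B,C,G,H,I} by δ(·,q) → {B,C,I} and {G,H}.
Stable partition: {A,E,F} | {B,C,I} | {D} | {G,H} — 4 equivalence classes.

4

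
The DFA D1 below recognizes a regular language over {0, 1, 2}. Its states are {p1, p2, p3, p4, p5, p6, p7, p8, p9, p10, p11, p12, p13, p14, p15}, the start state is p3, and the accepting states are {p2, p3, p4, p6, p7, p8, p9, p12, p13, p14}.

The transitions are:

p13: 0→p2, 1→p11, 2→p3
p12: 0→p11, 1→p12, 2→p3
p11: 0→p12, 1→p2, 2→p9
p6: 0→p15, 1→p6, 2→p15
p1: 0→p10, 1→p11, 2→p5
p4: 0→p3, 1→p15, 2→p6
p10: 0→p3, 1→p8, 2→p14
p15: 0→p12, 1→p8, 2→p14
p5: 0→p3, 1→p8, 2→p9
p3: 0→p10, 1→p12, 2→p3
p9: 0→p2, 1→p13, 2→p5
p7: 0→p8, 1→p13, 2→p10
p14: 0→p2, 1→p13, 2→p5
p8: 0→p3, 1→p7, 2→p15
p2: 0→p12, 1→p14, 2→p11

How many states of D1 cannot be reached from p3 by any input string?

3

Starting at p3 and following transitions, the reachable set is {p2, p3, p5, p7, p8, p9, p10, p11, p12, p13, p14, p15}. That leaves p1, p4, p6 unreachable — 3 in total.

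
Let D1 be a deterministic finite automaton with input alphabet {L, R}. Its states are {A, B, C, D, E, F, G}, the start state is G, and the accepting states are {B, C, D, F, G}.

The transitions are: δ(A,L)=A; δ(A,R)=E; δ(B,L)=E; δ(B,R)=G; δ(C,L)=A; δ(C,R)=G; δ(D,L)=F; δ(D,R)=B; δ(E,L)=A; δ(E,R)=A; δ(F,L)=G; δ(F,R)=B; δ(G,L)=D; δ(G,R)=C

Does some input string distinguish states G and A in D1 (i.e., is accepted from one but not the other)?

Every state is reachable, so we keep all 7.
P0 = {B,C,D,F,G} | {A,E}.
On input L, block {B,C,D,F,G} splits into {D,F,G} and {B,C}.
Stable partition: {D,F,G} | {A,E} | {B,C} — 3 equivalence classes.
G and A end up in different blocks, so they are distinguishable. For instance, the string 'ε' is accepted from only G.

Yes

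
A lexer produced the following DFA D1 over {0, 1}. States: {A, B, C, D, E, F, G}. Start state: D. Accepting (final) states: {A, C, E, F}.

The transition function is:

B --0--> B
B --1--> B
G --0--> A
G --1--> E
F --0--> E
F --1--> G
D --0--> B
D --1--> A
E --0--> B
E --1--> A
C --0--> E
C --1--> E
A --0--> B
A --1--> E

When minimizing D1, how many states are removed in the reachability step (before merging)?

3

BFS from D reaches {A, B, D, E}; the 3 state(s) C, F, G are never visited.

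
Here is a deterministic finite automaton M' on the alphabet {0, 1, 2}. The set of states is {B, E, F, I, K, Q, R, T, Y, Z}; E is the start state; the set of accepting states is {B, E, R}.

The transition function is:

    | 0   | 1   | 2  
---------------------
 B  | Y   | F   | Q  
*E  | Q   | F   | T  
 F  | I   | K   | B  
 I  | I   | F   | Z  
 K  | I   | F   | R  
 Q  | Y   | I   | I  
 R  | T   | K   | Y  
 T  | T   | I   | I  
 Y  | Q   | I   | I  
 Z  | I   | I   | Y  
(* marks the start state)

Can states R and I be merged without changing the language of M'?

Every state is reachable, so we keep all 10.
Initial partition by acceptance: {B,E,R} | {F,I,K,Q,T,Y,Z}.
On input 2, block {F,I,K,Q,T,Y,Z} splits into {I,Q,T,Y,Z} and {F,K}.
Split {I,Q,T,Y,Z} by δ(·,1) → {Q,T,Y,Z} and {I}.
On input 0, block {Q,T,Y,Z} splits into {Q,T,Y} and {Z}.
Stable partition: {B,E,R} | {Q,T,Y} | {F,K} | {I} | {Z} — 5 equivalence classes.
R and I end up in different blocks, so they are distinguishable. For instance, the string 'ε' is accepted from only R.

No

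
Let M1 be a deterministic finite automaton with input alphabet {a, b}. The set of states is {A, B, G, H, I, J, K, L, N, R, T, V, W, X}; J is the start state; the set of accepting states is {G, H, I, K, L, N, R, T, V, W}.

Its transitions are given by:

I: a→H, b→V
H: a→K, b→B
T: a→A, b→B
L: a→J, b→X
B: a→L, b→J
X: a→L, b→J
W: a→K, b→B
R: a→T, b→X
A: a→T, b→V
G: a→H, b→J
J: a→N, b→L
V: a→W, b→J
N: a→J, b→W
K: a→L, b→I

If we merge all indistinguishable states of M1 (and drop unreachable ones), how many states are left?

8

Reachable states from the start: {B,H,I,J,K,L,N,V,W,X}. Unreachable: {A,G,R,T} — drop them.
P0 = {H,I,K,L,N,V,W} | {B,J,X}.
On input a, block {H,I,K,L,N,V,W} splits into {H,I,K,V,W} and {L,N}.
Refine {H,I,K,V,W} on symbol a: members go to different blocks, giving {H,I,V,W} and {K}.
On input a, block {H,I,V,W} splits into {I,V} and {H,W}.
On input b, block {I,V} splits into {I} and {V}.
Refine {B,J,X} on symbol b: members go to different blocks, giving {B,X} and {J}.
On input b, block {L,N} splits into {N} and {L}.
The partition is now stable with 8 blocks: {I} | {B,X} | {N} | {K} | {H,W} | {V} | {J} | {L}.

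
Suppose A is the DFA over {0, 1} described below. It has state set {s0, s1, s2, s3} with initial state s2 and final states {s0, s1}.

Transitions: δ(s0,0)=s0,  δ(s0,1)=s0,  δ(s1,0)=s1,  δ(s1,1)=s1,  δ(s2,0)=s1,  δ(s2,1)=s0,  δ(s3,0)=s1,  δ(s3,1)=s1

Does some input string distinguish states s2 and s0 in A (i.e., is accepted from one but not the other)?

Yes

First remove the unreachable states {s3}; 3 states remain.
Initial partition by acceptance: {s0,s1} | {s2}.
The partition is now stable with 2 blocks: {s0,s1} | {s2}.
s2 and s0 end up in different blocks, so they are distinguishable. For instance, the string 'ε' is accepted from only s0.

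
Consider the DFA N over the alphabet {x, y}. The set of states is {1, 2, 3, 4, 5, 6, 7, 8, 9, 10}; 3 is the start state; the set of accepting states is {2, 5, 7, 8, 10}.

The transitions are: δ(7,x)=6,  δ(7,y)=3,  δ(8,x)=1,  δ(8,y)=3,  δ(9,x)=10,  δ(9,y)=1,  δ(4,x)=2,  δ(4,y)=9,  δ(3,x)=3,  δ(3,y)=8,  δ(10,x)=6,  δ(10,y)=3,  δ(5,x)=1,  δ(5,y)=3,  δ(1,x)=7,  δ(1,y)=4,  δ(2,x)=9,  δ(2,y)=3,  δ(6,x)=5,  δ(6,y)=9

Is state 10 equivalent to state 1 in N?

All states are reachable from the start state.
Initial partition by acceptance: {2,5,7,8,10} | {1,3,4,6,9}.
On input x, block {1,3,4,6,9} splits into {1,4,6,9} and {3}.
The partition is now stable with 3 blocks: {2,5,7,8,10} | {1,4,6,9} | {3}.
10 and 1 end up in different blocks, so they are distinguishable. For instance, the string 'ε' is accepted from only 10.

No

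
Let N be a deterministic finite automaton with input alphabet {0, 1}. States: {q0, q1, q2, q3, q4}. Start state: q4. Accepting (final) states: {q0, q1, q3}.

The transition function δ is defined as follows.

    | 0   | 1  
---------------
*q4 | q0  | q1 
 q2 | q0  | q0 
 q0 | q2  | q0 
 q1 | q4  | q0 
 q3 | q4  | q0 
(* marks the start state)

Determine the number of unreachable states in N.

Starting at q4 and following transitions, the reachable set is {q0, q1, q2, q4}. That leaves q3 unreachable — 1 in total.

1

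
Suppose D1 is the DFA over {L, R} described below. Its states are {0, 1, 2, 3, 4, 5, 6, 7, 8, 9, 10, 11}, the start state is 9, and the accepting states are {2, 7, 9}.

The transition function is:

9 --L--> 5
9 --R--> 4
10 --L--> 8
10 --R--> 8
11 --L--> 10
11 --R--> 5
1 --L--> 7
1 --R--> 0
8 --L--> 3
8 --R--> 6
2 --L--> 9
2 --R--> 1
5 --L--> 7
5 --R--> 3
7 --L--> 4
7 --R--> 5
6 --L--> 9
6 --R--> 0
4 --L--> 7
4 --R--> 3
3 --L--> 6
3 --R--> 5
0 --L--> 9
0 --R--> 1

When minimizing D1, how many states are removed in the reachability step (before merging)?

4

Starting at 9 and following transitions, the reachable set is {0, 1, 3, 4, 5, 6, 7, 9}. That leaves 2, 8, 10, 11 unreachable — 4 in total.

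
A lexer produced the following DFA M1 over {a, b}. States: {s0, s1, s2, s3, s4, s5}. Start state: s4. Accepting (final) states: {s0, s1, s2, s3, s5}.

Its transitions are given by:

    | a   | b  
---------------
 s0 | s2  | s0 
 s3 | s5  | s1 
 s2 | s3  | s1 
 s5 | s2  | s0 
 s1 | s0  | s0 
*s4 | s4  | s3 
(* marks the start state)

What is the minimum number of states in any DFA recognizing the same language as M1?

2

All states are reachable from the start state.
P0 = {s0,s1,s2,s3,s5} | {s4}.
The partition is now stable with 2 blocks: {s0,s1,s2,s3,s5} | {s4}.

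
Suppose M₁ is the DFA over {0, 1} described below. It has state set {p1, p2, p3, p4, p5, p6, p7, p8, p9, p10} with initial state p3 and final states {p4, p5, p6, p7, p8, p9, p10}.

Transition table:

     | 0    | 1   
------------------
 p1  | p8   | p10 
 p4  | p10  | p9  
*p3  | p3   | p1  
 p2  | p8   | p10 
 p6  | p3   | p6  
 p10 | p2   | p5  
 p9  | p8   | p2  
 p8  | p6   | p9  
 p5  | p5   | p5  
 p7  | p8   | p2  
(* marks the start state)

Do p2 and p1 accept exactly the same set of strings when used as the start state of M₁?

States {p4,p7} cannot be reached from the start state, so discard them.
P0 = {p5,p6,p8,p9,p10} | {p1,p2,p3}.
Refine {p5,p6,p8,p9,p10} on symbol 0: members go to different blocks, giving {p5,p8,p9} and {p6,p10}.
On input 0, block {p5,p8,p9} splits into {p5,p9} and {p8}.
Split {p5,p9} by δ(·,0) → {p5} and {p9}.
Split {p1,p2,p3} by δ(·,0) → {p1,p2} and {p3}.
On input 0, block {p6,p10} splits into {p6} and {p10}.
The partition is now stable with 7 blocks: {p5} | {p1,p2} | {p6} | {p8} | {p9} | {p3} | {p10}.
p2 and p1 lie in the same block of the stable partition, so they are equivalent — no string distinguishes them.

Yes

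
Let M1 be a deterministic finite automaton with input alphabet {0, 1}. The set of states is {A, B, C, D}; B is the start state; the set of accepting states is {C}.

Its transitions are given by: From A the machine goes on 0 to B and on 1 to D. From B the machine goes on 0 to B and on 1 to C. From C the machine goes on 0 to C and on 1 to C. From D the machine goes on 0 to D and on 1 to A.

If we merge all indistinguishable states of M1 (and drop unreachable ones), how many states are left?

States {A,D} cannot be reached from the start state, so discard them.
P0 = {C} | {B}.
Stable partition: {C} | {B} — 2 equivalence classes.

2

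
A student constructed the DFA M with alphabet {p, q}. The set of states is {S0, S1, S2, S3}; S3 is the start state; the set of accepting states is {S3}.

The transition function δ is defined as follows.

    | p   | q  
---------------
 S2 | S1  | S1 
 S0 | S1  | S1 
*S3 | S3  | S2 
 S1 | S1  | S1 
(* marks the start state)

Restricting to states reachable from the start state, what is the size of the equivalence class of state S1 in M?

2

First remove the unreachable states {S0}; 3 states remain.
Start with accepting vs non-accepting: {S3} | {S1,S2}.
Stable partition: {S3} | {S1,S2} — 2 equivalence classes.
The equivalence class containing S1 is {S1,S2}, of size 2.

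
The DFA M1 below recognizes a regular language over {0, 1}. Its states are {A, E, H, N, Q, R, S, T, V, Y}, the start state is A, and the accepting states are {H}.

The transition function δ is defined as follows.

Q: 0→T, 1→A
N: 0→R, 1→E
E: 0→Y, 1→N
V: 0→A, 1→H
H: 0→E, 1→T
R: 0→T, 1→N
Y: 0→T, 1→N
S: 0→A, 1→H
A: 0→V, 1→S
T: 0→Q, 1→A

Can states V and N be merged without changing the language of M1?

No

Every state is reachable, so we keep all 10.
Initial partition by acceptance: {H} | {A,E,N,Q,R,S,T,V,Y}.
Split {A,E,N,Q,R,S,T,V,Y} by δ(·,1) → {A,E,N,Q,R,T,Y} and {S,V}.
Split {A,E,N,Q,R,T,Y} by δ(·,0) → {E,N,Q,R,T,Y} and {A}.
Refine {E,N,Q,R,T,Y} on symbol 1: members go to different blocks, giving {E,N,R,Y} and {Q,T}.
Split {E,N,R,Y} by δ(·,0) → {R,Y} and {E,N}.
The partition is now stable with 6 blocks: {H} | {R,Y} | {S,V} | {A} | {Q,T} | {E,N}.
V and N end up in different blocks, so they are distinguishable. For instance, the string '1' is accepted from only V.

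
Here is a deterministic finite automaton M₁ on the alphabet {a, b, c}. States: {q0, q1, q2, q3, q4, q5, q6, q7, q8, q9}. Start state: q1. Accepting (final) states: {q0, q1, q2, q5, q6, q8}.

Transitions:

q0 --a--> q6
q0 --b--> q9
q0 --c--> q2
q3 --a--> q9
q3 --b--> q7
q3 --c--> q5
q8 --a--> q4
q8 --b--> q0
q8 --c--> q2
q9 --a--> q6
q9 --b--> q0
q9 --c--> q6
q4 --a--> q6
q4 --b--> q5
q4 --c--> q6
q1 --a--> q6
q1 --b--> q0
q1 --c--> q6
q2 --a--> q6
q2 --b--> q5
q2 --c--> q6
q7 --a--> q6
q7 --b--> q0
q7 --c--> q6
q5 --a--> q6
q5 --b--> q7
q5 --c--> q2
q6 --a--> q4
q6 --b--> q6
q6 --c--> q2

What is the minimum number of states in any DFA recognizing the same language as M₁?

4

First remove the unreachable states {q3,q8}; 8 states remain.
P0 = {q0,q1,q2,q5,q6} | {q4,q7,q9}.
On input a, block {q0,q1,q2,q5,q6} splits into {q0,q1,q2,q5} and {q6}.
Refine {q0,q1,q2,q5} on symbol b: members go to different blocks, giving {q0,q5} and {q1,q2}.
The partition is now stable with 4 blocks: {q0,q5} | {q4,q7,q9} | {q6} | {q1,q2}.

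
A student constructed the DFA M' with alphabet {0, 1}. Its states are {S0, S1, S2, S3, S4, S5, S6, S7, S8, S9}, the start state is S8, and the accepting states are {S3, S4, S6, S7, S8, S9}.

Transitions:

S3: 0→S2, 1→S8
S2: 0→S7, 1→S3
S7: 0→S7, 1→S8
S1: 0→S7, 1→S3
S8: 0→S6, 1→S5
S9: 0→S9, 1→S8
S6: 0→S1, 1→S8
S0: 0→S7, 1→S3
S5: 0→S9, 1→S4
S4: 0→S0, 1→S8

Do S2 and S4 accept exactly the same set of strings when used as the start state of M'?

No

All states are reachable from the start state.
Start with accepting vs non-accepting: {S3,S4,S6,S7,S8,S9} | {S0,S1,S2,S5}.
On input 0, block {S3,S4,S6,S7,S8,S9} splits into {S3,S4,S6} and {S7,S8,S9}.
Split {S7,S8,S9} by δ(·,0) → {S7,S9} and {S8}.
The partition is now stable with 4 blocks: {S3,S4,S6} | {S0,S1,S2,S5} | {S7,S9} | {S8}.
S2 and S4 end up in different blocks, so they are distinguishable. For instance, the string 'ε' is accepted from only S4.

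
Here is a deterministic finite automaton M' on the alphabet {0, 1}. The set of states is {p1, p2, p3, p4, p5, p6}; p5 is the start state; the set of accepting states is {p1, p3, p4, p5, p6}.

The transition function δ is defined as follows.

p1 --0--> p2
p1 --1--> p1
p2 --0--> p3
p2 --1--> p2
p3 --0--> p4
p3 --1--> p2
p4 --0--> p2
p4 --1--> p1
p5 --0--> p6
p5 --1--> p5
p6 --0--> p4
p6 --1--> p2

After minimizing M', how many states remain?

Every state is reachable, so we keep all 6.
Initial partition by acceptance: {p1,p3,p4,p5,p6} | {p2}.
On input 0, block {p1,p3,p4,p5,p6} splits into {p3,p5,p6} and {p1,p4}.
Refine {p3,p5,p6} on symbol 0: members go to different blocks, giving {p3,p6} and {p5}.
The partition is now stable with 4 blocks: {p3,p6} | {p2} | {p1,p4} | {p5}.

4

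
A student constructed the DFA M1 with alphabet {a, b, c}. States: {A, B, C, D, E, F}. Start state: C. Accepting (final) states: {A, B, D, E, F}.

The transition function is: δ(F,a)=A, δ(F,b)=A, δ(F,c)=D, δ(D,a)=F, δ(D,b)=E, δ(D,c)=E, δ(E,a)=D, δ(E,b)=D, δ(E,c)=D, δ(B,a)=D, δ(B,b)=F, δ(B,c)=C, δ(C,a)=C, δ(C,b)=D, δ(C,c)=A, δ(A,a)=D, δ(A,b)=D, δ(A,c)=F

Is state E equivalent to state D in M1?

Reachable states from the start: {A,C,D,E,F}. Unreachable: {B} — drop them.
Start with accepting vs non-accepting: {A,D,E,F} | {C}.
The partition is now stable with 2 blocks: {A,D,E,F} | {C}.
E and D lie in the same block of the stable partition, so they are equivalent — no string distinguishes them.

Yes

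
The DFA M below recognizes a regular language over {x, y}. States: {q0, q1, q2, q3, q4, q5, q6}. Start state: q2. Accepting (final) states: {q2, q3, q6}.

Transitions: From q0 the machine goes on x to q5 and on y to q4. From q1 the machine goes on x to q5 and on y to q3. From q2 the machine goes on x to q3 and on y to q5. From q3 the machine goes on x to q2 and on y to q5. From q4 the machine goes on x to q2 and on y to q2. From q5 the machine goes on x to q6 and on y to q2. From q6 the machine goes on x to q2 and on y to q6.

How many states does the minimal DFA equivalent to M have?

3

States {q0,q1,q4} cannot be reached from the start state, so discard them.
P0 = {q2,q3,q6} | {q5}.
On input y, block {q2,q3,q6} splits into {q2,q3} and {q6}.
Stable partition: {q2,q3} | {q5} | {q6} — 3 equivalence classes.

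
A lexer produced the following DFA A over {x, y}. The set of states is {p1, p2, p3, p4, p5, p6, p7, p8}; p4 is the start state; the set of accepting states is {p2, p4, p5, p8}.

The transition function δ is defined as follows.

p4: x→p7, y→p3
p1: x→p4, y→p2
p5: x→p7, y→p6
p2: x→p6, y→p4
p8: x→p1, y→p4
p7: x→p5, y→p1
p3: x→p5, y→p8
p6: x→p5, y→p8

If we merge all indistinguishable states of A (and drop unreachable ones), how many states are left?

Start with accepting vs non-accepting: {p2,p4,p5,p8} | {p1,p3,p6,p7}.
Refine {p2,p4,p5,p8} on symbol y: members go to different blocks, giving {p2,p8} and {p4,p5}.
On input y, block {p1,p3,p6,p7} splits into {p1,p3,p6} and {p7}.
Stable partition: {p2,p8} | {p1,p3,p6} | {p4,p5} | {p7} — 4 equivalence classes.

4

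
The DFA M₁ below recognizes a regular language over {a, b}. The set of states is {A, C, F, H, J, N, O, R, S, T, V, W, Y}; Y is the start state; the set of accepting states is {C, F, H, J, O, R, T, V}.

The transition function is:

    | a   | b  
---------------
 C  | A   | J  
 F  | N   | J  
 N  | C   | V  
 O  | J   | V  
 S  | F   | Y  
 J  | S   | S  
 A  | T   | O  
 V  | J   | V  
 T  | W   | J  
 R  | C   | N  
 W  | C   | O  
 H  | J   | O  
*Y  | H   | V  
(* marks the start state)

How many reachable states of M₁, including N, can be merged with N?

3

States {R} cannot be reached from the start state, so discard them.
Start with accepting vs non-accepting: {C,F,H,J,O,T,V} | {A,N,S,W,Y}.
Refine {C,F,H,J,O,T,V} on symbol a: members go to different blocks, giving {C,F,J,T} and {H,O,V}.
Split {C,F,J,T} by δ(·,b) → {C,F,T} and {J}.
Refine {A,N,S,W,Y} on symbol a: members go to different blocks, giving {A,N,S,W} and {Y}.
Split {A,N,S,W} by δ(·,b) → {A,N,W} and {S}.
The partition is now stable with 6 blocks: {C,F,T} | {A,N,W} | {H,O,V} | {J} | {Y} | {S}.
State N belongs to the block {A,N,W}, which has 3 states.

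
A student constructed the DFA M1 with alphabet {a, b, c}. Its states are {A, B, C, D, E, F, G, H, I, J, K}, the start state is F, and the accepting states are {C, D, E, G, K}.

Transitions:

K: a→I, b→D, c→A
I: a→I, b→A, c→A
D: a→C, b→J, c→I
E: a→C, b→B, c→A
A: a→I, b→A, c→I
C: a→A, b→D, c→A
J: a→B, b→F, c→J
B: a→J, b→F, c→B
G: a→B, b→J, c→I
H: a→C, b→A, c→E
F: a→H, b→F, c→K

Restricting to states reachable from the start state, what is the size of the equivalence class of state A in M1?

Reachable states from the start: {A,B,C,D,E,F,H,I,J,K}. Unreachable: {G} — drop them.
Start with accepting vs non-accepting: {C,D,E,K} | {A,B,F,H,I,J}.
On input a, block {C,D,E,K} splits into {C,K} and {D,E}.
On input a, block {A,B,F,H,I,J} splits into {A,B,F,I,J} and {H}.
Refine {A,B,F,I,J} on symbol a: members go to different blocks, giving {A,B,I,J} and {F}.
Refine {A,B,I,J} on symbol b: members go to different blocks, giving {A,I} and {B,J}.
Stable partition: {C,K} | {A,I} | {D,E} | {H} | {F} | {B,J} — 6 equivalence classes.
State A belongs to the block {A,I}, which has 2 states.

2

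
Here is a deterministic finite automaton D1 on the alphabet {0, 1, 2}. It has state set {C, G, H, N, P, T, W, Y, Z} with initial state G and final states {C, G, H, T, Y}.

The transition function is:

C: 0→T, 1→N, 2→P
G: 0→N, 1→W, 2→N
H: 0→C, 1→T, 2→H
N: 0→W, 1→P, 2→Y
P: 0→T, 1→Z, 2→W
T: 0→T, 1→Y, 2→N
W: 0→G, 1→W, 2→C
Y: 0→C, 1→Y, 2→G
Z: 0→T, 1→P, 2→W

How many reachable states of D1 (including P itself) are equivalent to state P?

2

Reachable states from the start: {C,G,N,P,T,W,Y,Z}. Unreachable: {H} — drop them.
P0 = {C,G,T,Y} | {N,P,W,Z}.
On input 0, block {C,G,T,Y} splits into {C,T,Y} and {G}.
Split {C,T,Y} by δ(·,1) → {T,Y} and {C}.
On input 0, block {T,Y} splits into {T} and {Y}.
On input 0, block {N,P,W,Z} splits into {P,Z} and {N} and {W}.
The partition is now stable with 7 blocks: {T} | {P,Z} | {G} | {C} | {Y} | {N} | {W}.
State P belongs to the block {P,Z}, which has 2 states.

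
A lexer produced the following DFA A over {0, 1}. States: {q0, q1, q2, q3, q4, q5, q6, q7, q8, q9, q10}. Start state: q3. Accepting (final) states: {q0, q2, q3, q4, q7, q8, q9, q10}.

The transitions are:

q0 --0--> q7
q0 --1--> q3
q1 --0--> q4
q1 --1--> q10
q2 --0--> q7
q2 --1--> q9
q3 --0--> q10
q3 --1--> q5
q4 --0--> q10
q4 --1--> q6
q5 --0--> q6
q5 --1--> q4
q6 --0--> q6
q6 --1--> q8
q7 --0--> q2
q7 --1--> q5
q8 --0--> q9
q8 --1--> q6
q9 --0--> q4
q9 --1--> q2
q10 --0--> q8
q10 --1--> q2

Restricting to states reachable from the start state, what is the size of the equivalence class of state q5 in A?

States {q0,q1} cannot be reached from the start state, so discard them.
Initial partition by acceptance: {q2,q3,q4,q7,q8,q9,q10} | {q5,q6}.
Split {q2,q3,q4,q7,q8,q9,q10} by δ(·,1) → {q3,q4,q7,q8} and {q2,q9,q10}.
The partition is now stable with 3 blocks: {q3,q4,q7,q8} | {q5,q6} | {q2,q9,q10}.
The equivalence class containing q5 is {q5,q6}, of size 2.

2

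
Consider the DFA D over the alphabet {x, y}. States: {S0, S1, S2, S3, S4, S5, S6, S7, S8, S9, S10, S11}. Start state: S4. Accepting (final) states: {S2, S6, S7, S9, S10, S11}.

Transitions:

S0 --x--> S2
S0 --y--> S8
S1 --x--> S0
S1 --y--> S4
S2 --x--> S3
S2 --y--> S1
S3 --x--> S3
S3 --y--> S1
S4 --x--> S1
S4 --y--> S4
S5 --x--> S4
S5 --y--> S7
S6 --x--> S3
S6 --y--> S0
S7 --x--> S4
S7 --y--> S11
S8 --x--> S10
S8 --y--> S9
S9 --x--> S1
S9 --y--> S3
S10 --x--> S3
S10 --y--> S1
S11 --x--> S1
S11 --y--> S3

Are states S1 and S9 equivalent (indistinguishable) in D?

First remove the unreachable states {S5,S6,S7,S11}; 8 states remain.
Initial partition by acceptance: {S2,S9,S10} | {S0,S1,S3,S4,S8}.
Refine {S0,S1,S3,S4,S8} on symbol x: members go to different blocks, giving {S1,S3,S4} and {S0,S8}.
Refine {S1,S3,S4} on symbol x: members go to different blocks, giving {S3,S4} and {S1}.
Split {S2,S9,S10} by δ(·,x) → {S2,S10} and {S9}.
Refine {S3,S4} on symbol x: members go to different blocks, giving {S3} and {S4}.
Refine {S0,S8} on symbol y: members go to different blocks, giving {S0} and {S8}.
The partition is now stable with 7 blocks: {S2,S10} | {S3} | {S0} | {S1} | {S9} | {S4} | {S8}.
S1 and S9 end up in different blocks, so they are distinguishable. For instance, the string 'ε' is accepted from only S9.

No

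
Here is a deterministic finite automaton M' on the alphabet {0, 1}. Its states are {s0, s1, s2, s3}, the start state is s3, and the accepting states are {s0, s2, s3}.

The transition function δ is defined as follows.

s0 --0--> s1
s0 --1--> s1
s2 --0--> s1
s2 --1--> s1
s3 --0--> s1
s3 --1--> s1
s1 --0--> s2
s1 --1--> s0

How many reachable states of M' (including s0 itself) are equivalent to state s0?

Every state is reachable, so we keep all 4.
Start with accepting vs non-accepting: {s0,s2,s3} | {s1}.
No further refinement is possible. Final partition (2 blocks): {s0,s2,s3} | {s1}.
State s0 belongs to the block {s0,s2,s3}, which has 3 states.

3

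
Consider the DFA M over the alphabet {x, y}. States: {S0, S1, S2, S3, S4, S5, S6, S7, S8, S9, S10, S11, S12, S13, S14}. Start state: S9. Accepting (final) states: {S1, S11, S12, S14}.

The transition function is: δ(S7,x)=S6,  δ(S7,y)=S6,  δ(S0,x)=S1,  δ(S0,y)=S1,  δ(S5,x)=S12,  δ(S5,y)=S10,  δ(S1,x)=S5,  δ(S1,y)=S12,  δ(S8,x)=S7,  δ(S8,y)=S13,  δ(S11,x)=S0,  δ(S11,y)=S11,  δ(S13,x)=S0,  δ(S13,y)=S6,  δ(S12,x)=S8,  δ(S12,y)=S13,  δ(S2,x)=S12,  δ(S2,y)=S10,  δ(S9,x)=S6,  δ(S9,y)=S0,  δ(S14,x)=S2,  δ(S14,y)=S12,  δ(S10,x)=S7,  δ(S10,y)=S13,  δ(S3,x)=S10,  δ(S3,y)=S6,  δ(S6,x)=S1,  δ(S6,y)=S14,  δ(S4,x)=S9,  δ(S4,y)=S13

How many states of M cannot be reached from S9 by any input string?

Starting at S9 and following transitions, the reachable set is {S0, S1, S2, S5, S6, S7, S8, S9, S10, S12, S13, S14}. That leaves S3, S4, S11 unreachable — 3 in total.

3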